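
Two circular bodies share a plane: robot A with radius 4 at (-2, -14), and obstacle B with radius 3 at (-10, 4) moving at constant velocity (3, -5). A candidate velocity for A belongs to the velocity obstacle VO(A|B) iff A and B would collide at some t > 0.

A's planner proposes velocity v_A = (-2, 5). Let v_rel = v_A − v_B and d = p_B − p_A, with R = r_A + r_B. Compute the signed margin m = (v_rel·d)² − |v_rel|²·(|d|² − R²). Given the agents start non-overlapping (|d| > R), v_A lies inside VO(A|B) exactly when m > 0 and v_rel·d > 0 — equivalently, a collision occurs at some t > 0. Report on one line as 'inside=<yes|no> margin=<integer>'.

d = (-8, 18),  |d|² = 388;  R = 4+3 = 7,  c = 388−7² = 339
v_rel = (-5, 10),  |v_rel|² = 125;  v_rel·d = (-5)·(-8) + (10)·(18) = 220
125·t² − 440·t + 339 = 0  ⇒  m = 220² − 125·339 = 6025
m = 6025 > 0,  v_rel·d = 220 > 0  ⇒  inside

inside=yes margin=6025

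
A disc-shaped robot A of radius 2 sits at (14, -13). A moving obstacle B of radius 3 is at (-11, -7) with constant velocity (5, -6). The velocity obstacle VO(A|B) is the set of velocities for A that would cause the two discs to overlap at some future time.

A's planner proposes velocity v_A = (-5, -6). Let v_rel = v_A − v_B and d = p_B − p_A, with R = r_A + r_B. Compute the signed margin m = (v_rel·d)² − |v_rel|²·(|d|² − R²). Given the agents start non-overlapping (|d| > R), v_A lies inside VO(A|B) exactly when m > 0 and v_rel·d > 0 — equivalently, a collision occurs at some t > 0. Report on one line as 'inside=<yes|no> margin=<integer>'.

d = (-25, 6),  |d|² = 661;  R = 2+3 = 5,  c = 661−5² = 636
v_rel = (-10, 0),  |v_rel|² = 100;  v_rel·d = (-10)·(-25) + (0)·(6) = 250
100·t² − 500·t + 636 = 0  ⇒  m = 250² − 100·636 = -1100
m = -1100 < 0,  v_rel·d = 250 > 0  ⇒  outside

inside=no margin=-1100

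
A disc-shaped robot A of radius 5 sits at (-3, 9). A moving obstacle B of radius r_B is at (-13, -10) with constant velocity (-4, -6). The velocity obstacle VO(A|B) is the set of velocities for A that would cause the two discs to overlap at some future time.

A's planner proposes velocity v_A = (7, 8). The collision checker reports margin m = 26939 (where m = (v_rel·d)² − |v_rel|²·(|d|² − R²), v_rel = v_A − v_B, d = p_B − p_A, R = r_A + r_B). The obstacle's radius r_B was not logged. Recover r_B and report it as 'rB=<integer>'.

m = 26939
d = (-10, -19);  v_rel = (11, 14),  |v_rel|² = 317
v_rel×d = (11)·(-19) − (14)·(-10) = -69
since m = R²·317 − (-69)²:  R² = (4761 + 26939) / 317 = 100
R = √100 = 10  ⇒  r_B = 10 − 5 = 5

rB=5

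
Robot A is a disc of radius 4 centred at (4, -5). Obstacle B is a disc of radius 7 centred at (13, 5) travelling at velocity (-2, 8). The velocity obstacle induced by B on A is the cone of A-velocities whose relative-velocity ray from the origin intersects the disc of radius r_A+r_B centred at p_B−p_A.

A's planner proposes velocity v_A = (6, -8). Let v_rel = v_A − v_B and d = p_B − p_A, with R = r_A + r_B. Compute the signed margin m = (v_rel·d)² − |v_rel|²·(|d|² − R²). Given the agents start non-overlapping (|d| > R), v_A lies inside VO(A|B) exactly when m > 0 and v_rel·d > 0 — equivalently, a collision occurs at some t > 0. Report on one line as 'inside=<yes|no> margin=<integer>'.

d = (9, 10),  |d|² = 181;  R = 4+7 = 11,  c = 181−11² = 60
v_rel = (8, -16),  |v_rel|² = 320;  v_rel·d = (8)·(9) + (-16)·(10) = -88
320·t² + 176·t + 60 = 0  ⇒  m = (-88)² − 320·60 = -11456
m = -11456 < 0,  v_rel·d = -88 < 0  ⇒  outside

inside=no margin=-11456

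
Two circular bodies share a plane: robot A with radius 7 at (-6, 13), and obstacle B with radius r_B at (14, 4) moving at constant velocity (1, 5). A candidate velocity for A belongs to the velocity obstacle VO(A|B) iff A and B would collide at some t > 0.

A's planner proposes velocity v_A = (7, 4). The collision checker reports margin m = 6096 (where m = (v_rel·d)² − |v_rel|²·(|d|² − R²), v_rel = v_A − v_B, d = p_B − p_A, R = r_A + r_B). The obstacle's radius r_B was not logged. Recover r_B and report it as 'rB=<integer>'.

m = 6096
d = (20, -9);  v_rel = (6, -1),  |v_rel|² = 37
v_rel×d = (6)·(-9) − (-1)·(20) = -34
since m = R²·37 − (-34)²:  R² = (1156 + 6096) / 37 = 196
R = √196 = 14  ⇒  r_B = 14 − 7 = 7

rB=7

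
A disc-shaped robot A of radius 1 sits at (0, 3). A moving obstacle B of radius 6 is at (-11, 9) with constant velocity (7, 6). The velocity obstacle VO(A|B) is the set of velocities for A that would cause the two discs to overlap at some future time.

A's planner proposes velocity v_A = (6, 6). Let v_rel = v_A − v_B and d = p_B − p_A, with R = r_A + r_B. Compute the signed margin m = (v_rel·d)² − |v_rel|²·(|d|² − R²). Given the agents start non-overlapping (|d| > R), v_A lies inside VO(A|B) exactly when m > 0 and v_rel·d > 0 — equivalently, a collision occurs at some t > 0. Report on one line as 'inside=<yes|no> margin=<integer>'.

d = (-11, 6),  |d|² = 157;  R = 1+6 = 7,  c = 157−7² = 108
v_rel = (-1, 0),  |v_rel|² = 1;  v_rel·d = (-1)·(-11) + (0)·(6) = 11
1·t² − 22·t + 108 = 0  ⇒  m = 11² − 1·108 = 13
m = 13 > 0,  v_rel·d = 11 > 0  ⇒  inside

inside=yes margin=13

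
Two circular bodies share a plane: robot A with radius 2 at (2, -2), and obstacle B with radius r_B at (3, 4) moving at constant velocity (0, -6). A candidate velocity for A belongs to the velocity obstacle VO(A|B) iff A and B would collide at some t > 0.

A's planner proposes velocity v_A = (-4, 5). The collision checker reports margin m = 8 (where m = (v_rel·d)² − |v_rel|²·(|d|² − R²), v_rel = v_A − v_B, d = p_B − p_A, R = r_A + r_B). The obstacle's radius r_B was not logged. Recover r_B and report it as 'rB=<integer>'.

m = 8
d = (1, 6);  v_rel = (-4, 11),  |v_rel|² = 137
v_rel×d = (-4)·(6) − (11)·(1) = -35
since m = R²·137 − (-35)²:  R² = (1225 + 8) / 137 = 9
R = √9 = 3  ⇒  r_B = 3 − 2 = 1

rB=1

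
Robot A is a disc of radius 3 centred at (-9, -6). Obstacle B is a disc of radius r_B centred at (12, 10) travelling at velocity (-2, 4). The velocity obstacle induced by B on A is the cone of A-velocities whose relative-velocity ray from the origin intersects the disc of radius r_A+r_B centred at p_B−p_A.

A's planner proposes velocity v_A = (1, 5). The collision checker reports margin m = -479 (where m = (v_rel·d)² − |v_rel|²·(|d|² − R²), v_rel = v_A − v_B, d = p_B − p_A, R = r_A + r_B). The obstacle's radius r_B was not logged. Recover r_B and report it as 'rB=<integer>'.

m = -479
d = (21, 16);  v_rel = (3, 1),  |v_rel|² = 10
v_rel×d = (3)·(16) − (1)·(21) = 27
since m = R²·10 − 27²:  R² = (729 + -479) / 10 = 25
R = √25 = 5  ⇒  r_B = 5 − 3 = 2

rB=2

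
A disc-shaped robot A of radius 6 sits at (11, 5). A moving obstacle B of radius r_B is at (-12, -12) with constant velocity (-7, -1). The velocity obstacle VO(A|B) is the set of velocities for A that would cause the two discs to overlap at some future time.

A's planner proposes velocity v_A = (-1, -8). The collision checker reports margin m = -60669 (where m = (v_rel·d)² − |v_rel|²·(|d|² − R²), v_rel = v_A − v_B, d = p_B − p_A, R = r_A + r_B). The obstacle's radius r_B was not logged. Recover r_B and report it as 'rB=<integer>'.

m = -60669
d = (-23, -17);  v_rel = (6, -7),  |v_rel|² = 85
v_rel×d = (6)·(-17) − (-7)·(-23) = -263
since m = R²·85 − (-263)²:  R² = (69169 + -60669) / 85 = 100
R = √100 = 10  ⇒  r_B = 10 − 6 = 4

rB=4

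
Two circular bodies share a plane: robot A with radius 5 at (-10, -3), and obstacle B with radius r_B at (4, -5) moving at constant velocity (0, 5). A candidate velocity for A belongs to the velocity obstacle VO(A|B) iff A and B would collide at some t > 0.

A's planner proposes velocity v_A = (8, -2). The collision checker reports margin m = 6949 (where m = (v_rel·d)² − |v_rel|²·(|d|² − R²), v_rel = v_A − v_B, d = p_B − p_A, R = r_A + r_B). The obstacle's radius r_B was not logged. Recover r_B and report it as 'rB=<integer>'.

m = 6949
d = (14, -2);  v_rel = (8, -7),  |v_rel|² = 113
v_rel×d = (8)·(-2) − (-7)·(14) = 82
since m = R²·113 − 82²:  R² = (6724 + 6949) / 113 = 121
R = √121 = 11  ⇒  r_B = 11 − 5 = 6

rB=6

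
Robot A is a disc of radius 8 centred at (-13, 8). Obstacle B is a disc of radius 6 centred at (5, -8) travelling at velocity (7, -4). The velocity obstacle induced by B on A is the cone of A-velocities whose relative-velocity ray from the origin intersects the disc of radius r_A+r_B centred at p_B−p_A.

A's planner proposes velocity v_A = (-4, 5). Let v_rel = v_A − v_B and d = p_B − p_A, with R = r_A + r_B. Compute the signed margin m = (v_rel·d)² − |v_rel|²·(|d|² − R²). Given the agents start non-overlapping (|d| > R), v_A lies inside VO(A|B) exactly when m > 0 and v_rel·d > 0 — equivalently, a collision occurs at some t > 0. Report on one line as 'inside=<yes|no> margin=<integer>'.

d = (18, -16),  |d|² = 580;  R = 8+6 = 14,  c = 580−14² = 384
v_rel = (-11, 9),  |v_rel|² = 202;  v_rel·d = (-11)·(18) + (9)·(-16) = -342
202·t² + 684·t + 384 = 0  ⇒  m = (-342)² − 202·384 = 39396
m = 39396 > 0,  v_rel·d = -342 < 0  ⇒  outside

inside=no margin=39396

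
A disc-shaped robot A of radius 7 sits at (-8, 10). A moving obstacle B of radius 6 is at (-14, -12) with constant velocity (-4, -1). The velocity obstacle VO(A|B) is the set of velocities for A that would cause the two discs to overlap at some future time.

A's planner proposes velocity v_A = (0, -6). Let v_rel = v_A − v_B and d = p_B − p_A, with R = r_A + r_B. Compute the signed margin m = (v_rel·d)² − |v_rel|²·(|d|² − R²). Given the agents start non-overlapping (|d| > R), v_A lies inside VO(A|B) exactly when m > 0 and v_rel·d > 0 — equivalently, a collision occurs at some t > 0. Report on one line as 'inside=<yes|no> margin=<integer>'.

d = (-6, -22),  |d|² = 520;  R = 7+6 = 13,  c = 520−13² = 351
v_rel = (4, -5),  |v_rel|² = 41;  v_rel·d = (4)·(-6) + (-5)·(-22) = 86
41·t² − 172·t + 351 = 0  ⇒  m = 86² − 41·351 = -6995
m = -6995 < 0,  v_rel·d = 86 > 0  ⇒  outside

inside=no margin=-6995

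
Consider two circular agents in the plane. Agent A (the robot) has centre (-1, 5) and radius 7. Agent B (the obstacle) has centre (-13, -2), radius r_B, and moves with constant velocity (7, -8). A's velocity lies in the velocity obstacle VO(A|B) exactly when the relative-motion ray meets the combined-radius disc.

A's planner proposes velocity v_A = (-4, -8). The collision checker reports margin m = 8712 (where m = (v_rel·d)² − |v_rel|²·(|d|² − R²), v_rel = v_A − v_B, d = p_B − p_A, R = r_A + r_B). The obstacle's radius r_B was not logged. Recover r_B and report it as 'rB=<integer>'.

m = 8712
d = (-12, -7);  v_rel = (-11, 0),  |v_rel|² = 121
v_rel×d = (-11)·(-7) − (0)·(-12) = 77
since m = R²·121 − 77²:  R² = (5929 + 8712) / 121 = 121
R = √121 = 11  ⇒  r_B = 11 − 7 = 4

rB=4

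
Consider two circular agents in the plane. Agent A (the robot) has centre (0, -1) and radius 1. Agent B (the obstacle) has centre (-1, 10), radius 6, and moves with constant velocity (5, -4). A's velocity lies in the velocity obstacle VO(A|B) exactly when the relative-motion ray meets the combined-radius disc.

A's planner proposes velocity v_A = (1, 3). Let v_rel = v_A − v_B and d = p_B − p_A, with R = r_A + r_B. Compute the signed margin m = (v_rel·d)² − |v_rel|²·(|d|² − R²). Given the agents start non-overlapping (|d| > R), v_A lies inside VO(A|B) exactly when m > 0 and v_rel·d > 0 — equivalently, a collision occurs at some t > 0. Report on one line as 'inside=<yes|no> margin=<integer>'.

d = (-1, 11),  |d|² = 122;  R = 1+6 = 7,  c = 122−7² = 73
v_rel = (-4, 7),  |v_rel|² = 65;  v_rel·d = (-4)·(-1) + (7)·(11) = 81
65·t² − 162·t + 73 = 0  ⇒  m = 81² − 65·73 = 1816
m = 1816 > 0,  v_rel·d = 81 > 0  ⇒  inside

inside=yes margin=1816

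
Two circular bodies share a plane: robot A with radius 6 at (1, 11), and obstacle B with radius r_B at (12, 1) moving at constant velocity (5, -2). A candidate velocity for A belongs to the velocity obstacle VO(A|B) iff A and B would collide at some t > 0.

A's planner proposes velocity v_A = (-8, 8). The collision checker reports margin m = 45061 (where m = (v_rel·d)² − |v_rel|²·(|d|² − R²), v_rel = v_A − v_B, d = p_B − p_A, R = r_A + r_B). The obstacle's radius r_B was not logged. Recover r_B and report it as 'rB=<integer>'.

m = 45061
d = (11, -10);  v_rel = (-13, 10),  |v_rel|² = 269
v_rel×d = (-13)·(-10) − (10)·(11) = 20
since m = R²·269 − 20²:  R² = (400 + 45061) / 269 = 169
R = √169 = 13  ⇒  r_B = 13 − 6 = 7

rB=7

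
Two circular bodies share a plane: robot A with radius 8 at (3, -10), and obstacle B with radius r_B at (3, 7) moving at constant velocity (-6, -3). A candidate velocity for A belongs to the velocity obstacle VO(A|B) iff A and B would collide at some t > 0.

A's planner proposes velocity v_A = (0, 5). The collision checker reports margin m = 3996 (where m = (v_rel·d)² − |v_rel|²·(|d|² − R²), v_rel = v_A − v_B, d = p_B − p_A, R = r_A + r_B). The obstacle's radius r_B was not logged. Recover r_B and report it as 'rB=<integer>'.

m = 3996
d = (0, 17);  v_rel = (6, 8),  |v_rel|² = 100
v_rel×d = (6)·(17) − (8)·(0) = 102
since m = R²·100 − 102²:  R² = (10404 + 3996) / 100 = 144
R = √144 = 12  ⇒  r_B = 12 − 8 = 4

rB=4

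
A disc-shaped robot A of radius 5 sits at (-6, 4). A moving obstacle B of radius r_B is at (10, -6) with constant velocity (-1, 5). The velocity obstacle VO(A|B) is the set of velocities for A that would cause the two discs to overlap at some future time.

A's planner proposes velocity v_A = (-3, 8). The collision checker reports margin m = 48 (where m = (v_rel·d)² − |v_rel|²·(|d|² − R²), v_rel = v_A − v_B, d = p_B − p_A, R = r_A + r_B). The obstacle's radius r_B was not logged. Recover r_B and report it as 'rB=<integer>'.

m = 48
d = (16, -10);  v_rel = (-2, 3),  |v_rel|² = 13
v_rel×d = (-2)·(-10) − (3)·(16) = -28
since m = R²·13 − (-28)²:  R² = (784 + 48) / 13 = 64
R = √64 = 8  ⇒  r_B = 8 − 5 = 3

rB=3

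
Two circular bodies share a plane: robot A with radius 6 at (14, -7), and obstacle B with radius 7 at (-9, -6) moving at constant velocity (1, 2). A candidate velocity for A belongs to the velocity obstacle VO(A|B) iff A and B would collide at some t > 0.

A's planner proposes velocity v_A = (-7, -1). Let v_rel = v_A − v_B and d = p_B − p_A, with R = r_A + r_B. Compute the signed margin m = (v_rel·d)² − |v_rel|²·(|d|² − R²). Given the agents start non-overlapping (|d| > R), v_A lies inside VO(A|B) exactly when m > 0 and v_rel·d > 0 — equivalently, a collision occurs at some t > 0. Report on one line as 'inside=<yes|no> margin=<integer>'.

d = (-23, 1),  |d|² = 530;  R = 6+7 = 13,  c = 530−13² = 361
v_rel = (-8, -3),  |v_rel|² = 73;  v_rel·d = (-8)·(-23) + (-3)·(1) = 181
73·t² − 362·t + 361 = 0  ⇒  m = 181² − 73·361 = 6408
m = 6408 > 0,  v_rel·d = 181 > 0  ⇒  inside

inside=yes margin=6408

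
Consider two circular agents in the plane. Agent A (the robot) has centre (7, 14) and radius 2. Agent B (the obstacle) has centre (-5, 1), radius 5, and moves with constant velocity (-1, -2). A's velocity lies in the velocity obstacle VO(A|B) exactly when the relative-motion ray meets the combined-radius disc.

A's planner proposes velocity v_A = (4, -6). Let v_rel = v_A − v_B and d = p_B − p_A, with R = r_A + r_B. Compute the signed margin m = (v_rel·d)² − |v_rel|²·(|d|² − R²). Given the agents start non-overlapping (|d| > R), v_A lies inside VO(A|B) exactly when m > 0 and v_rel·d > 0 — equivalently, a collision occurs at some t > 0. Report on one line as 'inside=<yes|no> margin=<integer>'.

d = (-12, -13),  |d|² = 313;  R = 2+5 = 7,  c = 313−7² = 264
v_rel = (5, -4),  |v_rel|² = 41;  v_rel·d = (5)·(-12) + (-4)·(-13) = -8
41·t² + 16·t + 264 = 0  ⇒  m = (-8)² − 41·264 = -10760
m = -10760 < 0,  v_rel·d = -8 < 0  ⇒  outside

inside=no margin=-10760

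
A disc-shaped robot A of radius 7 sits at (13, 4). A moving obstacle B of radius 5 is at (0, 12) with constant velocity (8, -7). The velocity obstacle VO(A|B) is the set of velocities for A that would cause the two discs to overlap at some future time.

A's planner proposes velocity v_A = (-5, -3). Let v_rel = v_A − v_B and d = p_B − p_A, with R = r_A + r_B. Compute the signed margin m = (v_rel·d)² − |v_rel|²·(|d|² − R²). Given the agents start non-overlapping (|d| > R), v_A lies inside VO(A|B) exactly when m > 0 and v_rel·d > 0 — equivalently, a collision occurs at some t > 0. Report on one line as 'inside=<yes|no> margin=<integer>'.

d = (-13, 8),  |d|² = 233;  R = 7+5 = 12,  c = 233−12² = 89
v_rel = (-13, 4),  |v_rel|² = 185;  v_rel·d = (-13)·(-13) + (4)·(8) = 201
185·t² − 402·t + 89 = 0  ⇒  m = 201² − 185·89 = 23936
m = 23936 > 0,  v_rel·d = 201 > 0  ⇒  inside

inside=yes margin=23936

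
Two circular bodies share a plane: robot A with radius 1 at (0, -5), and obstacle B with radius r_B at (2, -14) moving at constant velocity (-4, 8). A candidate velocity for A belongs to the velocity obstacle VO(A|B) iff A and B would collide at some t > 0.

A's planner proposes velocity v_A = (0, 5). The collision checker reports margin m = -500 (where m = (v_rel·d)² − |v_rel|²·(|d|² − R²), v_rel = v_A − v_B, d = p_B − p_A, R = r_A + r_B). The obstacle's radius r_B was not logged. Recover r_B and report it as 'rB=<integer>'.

m = -500
d = (2, -9);  v_rel = (4, -3),  |v_rel|² = 25
v_rel×d = (4)·(-9) − (-3)·(2) = -30
since m = R²·25 − (-30)²:  R² = (900 + -500) / 25 = 16
R = √16 = 4  ⇒  r_B = 4 − 1 = 3

rB=3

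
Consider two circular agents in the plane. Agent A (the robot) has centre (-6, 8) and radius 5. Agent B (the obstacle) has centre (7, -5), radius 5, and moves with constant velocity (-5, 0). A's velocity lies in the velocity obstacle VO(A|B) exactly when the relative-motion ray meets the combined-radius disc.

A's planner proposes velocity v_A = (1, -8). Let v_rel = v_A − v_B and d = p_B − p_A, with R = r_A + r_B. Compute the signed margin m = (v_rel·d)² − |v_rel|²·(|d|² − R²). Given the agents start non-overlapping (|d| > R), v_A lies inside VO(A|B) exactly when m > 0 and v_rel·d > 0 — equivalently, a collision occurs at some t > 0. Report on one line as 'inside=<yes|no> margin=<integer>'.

d = (13, -13),  |d|² = 338;  R = 5+5 = 10,  c = 338−10² = 238
v_rel = (6, -8),  |v_rel|² = 100;  v_rel·d = (6)·(13) + (-8)·(-13) = 182
100·t² − 364·t + 238 = 0  ⇒  m = 182² − 100·238 = 9324
m = 9324 > 0,  v_rel·d = 182 > 0  ⇒  inside

inside=yes margin=9324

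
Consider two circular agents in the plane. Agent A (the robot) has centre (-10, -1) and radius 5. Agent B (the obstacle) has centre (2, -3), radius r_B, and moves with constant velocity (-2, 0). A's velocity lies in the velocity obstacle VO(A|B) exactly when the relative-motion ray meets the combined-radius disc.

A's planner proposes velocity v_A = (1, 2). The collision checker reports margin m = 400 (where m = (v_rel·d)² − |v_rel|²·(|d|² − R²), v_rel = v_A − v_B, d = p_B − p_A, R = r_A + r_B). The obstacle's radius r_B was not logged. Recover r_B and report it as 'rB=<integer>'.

m = 400
d = (12, -2);  v_rel = (3, 2),  |v_rel|² = 13
v_rel×d = (3)·(-2) − (2)·(12) = -30
since m = R²·13 − (-30)²:  R² = (900 + 400) / 13 = 100
R = √100 = 10  ⇒  r_B = 10 − 5 = 5

rB=5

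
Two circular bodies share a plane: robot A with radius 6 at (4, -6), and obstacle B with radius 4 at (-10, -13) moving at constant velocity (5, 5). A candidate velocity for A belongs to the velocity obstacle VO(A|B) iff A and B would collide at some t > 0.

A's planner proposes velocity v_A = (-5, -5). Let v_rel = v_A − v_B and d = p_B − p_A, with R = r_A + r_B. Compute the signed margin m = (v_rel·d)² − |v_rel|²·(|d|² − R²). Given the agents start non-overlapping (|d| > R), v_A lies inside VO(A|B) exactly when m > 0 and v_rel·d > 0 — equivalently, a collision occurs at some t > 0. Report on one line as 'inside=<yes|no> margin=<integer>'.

d = (-14, -7),  |d|² = 245;  R = 6+4 = 10,  c = 245−10² = 145
v_rel = (-10, -10),  |v_rel|² = 200;  v_rel·d = (-10)·(-14) + (-10)·(-7) = 210
200·t² − 420·t + 145 = 0  ⇒  m = 210² − 200·145 = 15100
m = 15100 > 0,  v_rel·d = 210 > 0  ⇒  inside

inside=yes margin=15100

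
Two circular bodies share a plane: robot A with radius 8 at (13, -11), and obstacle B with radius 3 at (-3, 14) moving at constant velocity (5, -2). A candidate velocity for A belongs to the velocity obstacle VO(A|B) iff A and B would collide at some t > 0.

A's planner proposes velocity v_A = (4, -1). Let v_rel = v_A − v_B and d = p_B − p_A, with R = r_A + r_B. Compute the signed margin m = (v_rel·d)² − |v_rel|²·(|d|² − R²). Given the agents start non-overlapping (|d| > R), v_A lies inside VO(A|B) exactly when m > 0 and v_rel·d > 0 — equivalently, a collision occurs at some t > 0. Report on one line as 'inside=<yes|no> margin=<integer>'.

d = (-16, 25),  |d|² = 881;  R = 8+3 = 11,  c = 881−11² = 760
v_rel = (-1, 1),  |v_rel|² = 2;  v_rel·d = (-1)·(-16) + (1)·(25) = 41
2·t² − 82·t + 760 = 0  ⇒  m = 41² − 2·760 = 161
m = 161 > 0,  v_rel·d = 41 > 0  ⇒  inside

inside=yes margin=161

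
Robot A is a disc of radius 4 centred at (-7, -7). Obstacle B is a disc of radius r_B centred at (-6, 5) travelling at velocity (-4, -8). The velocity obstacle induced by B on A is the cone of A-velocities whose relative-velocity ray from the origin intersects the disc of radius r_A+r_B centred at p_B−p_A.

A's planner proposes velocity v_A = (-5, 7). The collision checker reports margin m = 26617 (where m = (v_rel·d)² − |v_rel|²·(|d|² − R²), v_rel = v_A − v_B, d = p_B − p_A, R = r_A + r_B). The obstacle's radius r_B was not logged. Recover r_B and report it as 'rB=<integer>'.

m = 26617
d = (1, 12);  v_rel = (-1, 15),  |v_rel|² = 226
v_rel×d = (-1)·(12) − (15)·(1) = -27
since m = R²·226 − (-27)²:  R² = (729 + 26617) / 226 = 121
R = √121 = 11  ⇒  r_B = 11 − 4 = 7

rB=7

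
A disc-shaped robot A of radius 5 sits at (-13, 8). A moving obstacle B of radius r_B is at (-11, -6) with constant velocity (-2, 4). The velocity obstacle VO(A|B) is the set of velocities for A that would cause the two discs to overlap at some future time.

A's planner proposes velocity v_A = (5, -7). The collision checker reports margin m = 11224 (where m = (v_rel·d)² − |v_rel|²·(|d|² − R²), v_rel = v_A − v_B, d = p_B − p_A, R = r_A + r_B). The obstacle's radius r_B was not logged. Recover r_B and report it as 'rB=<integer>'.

m = 11224
d = (2, -14);  v_rel = (7, -11),  |v_rel|² = 170
v_rel×d = (7)·(-14) − (-11)·(2) = -76
since m = R²·170 − (-76)²:  R² = (5776 + 11224) / 170 = 100
R = √100 = 10  ⇒  r_B = 10 − 5 = 5

rB=5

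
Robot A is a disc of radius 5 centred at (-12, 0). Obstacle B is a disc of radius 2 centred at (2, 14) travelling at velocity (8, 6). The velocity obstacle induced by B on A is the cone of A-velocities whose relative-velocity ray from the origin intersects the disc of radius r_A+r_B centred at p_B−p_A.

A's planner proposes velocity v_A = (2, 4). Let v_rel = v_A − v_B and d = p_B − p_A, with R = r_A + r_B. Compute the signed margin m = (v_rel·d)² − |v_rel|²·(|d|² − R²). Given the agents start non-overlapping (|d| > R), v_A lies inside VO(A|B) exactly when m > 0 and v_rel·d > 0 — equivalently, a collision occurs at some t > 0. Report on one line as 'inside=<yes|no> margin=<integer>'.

d = (14, 14),  |d|² = 392;  R = 5+2 = 7,  c = 392−7² = 343
v_rel = (-6, -2),  |v_rel|² = 40;  v_rel·d = (-6)·(14) + (-2)·(14) = -112
40·t² + 224·t + 343 = 0  ⇒  m = (-112)² − 40·343 = -1176
m = -1176 < 0,  v_rel·d = -112 < 0  ⇒  outside

inside=no margin=-1176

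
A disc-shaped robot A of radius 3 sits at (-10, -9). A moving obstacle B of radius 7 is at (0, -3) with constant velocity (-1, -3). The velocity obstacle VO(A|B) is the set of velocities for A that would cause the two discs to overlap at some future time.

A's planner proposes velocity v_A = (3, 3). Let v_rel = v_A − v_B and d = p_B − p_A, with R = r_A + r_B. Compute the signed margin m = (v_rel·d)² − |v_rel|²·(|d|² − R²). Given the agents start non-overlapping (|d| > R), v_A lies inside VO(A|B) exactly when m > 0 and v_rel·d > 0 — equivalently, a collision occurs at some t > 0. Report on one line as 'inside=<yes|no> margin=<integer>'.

d = (10, 6),  |d|² = 136;  R = 3+7 = 10,  c = 136−10² = 36
v_rel = (4, 6),  |v_rel|² = 52;  v_rel·d = (4)·(10) + (6)·(6) = 76
52·t² − 152·t + 36 = 0  ⇒  m = 76² − 52·36 = 3904
m = 3904 > 0,  v_rel·d = 76 > 0  ⇒  inside

inside=yes margin=3904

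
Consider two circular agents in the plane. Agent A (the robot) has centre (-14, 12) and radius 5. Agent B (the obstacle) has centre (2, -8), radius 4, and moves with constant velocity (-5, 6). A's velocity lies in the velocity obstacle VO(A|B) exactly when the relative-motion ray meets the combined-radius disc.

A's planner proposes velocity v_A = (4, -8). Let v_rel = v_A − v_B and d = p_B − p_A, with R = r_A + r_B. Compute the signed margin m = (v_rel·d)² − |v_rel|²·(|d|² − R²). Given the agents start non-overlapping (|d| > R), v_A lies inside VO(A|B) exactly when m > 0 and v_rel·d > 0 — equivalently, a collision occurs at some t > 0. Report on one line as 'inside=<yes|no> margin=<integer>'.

d = (16, -20),  |d|² = 656;  R = 5+4 = 9,  c = 656−9² = 575
v_rel = (9, -14),  |v_rel|² = 277;  v_rel·d = (9)·(16) + (-14)·(-20) = 424
277·t² − 848·t + 575 = 0  ⇒  m = 424² − 277·575 = 20501
m = 20501 > 0,  v_rel·d = 424 > 0  ⇒  inside

inside=yes margin=20501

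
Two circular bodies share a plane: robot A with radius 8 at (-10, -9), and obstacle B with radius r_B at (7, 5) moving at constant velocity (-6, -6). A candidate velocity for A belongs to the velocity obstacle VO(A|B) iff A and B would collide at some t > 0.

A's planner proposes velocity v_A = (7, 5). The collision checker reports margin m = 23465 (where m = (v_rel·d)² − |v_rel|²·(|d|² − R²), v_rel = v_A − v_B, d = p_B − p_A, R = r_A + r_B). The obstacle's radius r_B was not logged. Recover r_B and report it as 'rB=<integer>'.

m = 23465
d = (17, 14);  v_rel = (13, 11),  |v_rel|² = 290
v_rel×d = (13)·(14) − (11)·(17) = -5
since m = R²·290 − (-5)²:  R² = (25 + 23465) / 290 = 81
R = √81 = 9  ⇒  r_B = 9 − 8 = 1

rB=1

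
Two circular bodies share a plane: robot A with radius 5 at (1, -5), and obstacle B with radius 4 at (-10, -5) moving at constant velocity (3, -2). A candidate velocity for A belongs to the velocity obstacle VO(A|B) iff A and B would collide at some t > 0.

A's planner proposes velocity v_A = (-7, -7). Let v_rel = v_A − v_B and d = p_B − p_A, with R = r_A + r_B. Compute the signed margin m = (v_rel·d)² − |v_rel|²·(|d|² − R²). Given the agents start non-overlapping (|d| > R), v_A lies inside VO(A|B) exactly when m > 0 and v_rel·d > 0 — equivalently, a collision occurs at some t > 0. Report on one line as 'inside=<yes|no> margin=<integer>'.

d = (-11, 0),  |d|² = 121;  R = 5+4 = 9,  c = 121−9² = 40
v_rel = (-10, -5),  |v_rel|² = 125;  v_rel·d = (-10)·(-11) + (-5)·(0) = 110
125·t² − 220·t + 40 = 0  ⇒  m = 110² − 125·40 = 7100
m = 7100 > 0,  v_rel·d = 110 > 0  ⇒  inside

inside=yes margin=7100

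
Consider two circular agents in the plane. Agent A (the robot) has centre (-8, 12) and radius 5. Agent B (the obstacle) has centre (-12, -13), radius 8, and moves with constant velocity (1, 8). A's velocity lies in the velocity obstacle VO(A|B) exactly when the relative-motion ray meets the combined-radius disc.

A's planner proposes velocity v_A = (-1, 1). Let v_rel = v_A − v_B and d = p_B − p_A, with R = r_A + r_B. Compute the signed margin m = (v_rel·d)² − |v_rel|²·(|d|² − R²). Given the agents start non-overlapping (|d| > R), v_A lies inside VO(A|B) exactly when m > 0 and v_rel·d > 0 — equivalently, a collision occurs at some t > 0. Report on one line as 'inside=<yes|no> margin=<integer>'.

d = (-4, -25),  |d|² = 641;  R = 5+8 = 13,  c = 641−13² = 472
v_rel = (-2, -7),  |v_rel|² = 53;  v_rel·d = (-2)·(-4) + (-7)·(-25) = 183
53·t² − 366·t + 472 = 0  ⇒  m = 183² − 53·472 = 8473
m = 8473 > 0,  v_rel·d = 183 > 0  ⇒  inside

inside=yes margin=8473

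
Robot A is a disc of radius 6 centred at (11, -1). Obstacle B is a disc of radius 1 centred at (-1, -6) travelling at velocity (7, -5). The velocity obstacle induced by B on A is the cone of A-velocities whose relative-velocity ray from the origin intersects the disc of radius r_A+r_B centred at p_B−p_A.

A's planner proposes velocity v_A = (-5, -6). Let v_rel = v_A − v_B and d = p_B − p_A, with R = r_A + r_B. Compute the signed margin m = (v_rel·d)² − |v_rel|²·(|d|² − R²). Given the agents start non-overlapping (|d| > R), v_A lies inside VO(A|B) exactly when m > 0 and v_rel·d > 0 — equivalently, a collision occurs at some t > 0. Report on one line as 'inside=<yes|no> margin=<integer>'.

d = (-12, -5),  |d|² = 169;  R = 6+1 = 7,  c = 169−7² = 120
v_rel = (-12, -1),  |v_rel|² = 145;  v_rel·d = (-12)·(-12) + (-1)·(-5) = 149
145·t² − 298·t + 120 = 0  ⇒  m = 149² − 145·120 = 4801
m = 4801 > 0,  v_rel·d = 149 > 0  ⇒  inside

inside=yes margin=4801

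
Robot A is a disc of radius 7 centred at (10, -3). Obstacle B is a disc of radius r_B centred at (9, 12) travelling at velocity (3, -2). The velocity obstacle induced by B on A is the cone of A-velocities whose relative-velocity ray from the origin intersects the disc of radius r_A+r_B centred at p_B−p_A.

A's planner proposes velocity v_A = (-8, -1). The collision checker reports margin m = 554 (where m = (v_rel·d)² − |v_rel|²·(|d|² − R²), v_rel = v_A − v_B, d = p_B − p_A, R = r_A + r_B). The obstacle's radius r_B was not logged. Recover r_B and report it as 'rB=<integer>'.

m = 554
d = (-1, 15);  v_rel = (-11, 1),  |v_rel|² = 122
v_rel×d = (-11)·(15) − (1)·(-1) = -164
since m = R²·122 − (-164)²:  R² = (26896 + 554) / 122 = 225
R = √225 = 15  ⇒  r_B = 15 − 7 = 8

rB=8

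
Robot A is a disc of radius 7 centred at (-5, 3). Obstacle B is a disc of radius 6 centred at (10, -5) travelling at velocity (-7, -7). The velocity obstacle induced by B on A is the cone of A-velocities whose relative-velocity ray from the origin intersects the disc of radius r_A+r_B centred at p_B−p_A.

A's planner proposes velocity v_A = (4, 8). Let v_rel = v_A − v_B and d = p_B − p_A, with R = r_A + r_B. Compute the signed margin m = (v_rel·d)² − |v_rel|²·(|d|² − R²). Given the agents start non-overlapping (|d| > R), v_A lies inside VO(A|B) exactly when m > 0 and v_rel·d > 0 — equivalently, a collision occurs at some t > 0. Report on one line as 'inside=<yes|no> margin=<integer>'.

d = (15, -8),  |d|² = 289;  R = 7+6 = 13,  c = 289−13² = 120
v_rel = (11, 15),  |v_rel|² = 346;  v_rel·d = (11)·(15) + (15)·(-8) = 45
346·t² − 90·t + 120 = 0  ⇒  m = 45² − 346·120 = -39495
m = -39495 < 0,  v_rel·d = 45 > 0  ⇒  outside

inside=no margin=-39495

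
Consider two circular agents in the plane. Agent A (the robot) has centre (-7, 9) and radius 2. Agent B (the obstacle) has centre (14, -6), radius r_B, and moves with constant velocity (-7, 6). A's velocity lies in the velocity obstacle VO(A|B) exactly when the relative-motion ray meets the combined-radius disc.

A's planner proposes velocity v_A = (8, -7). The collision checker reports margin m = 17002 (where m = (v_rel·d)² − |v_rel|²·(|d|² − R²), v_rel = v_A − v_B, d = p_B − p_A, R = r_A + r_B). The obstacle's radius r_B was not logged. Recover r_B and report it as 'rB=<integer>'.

m = 17002
d = (21, -15);  v_rel = (15, -13),  |v_rel|² = 394
v_rel×d = (15)·(-15) − (-13)·(21) = 48
since m = R²·394 − 48²:  R² = (2304 + 17002) / 394 = 49
R = √49 = 7  ⇒  r_B = 7 − 2 = 5

rB=5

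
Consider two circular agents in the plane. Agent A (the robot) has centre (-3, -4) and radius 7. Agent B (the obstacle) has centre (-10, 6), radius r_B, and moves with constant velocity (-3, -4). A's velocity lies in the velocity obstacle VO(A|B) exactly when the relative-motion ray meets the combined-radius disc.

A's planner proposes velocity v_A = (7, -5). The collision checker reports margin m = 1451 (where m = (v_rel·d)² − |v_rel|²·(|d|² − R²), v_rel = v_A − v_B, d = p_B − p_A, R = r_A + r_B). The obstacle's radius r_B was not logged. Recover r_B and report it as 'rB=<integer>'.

m = 1451
d = (-7, 10);  v_rel = (10, -1),  |v_rel|² = 101
v_rel×d = (10)·(10) − (-1)·(-7) = 93
since m = R²·101 − 93²:  R² = (8649 + 1451) / 101 = 100
R = √100 = 10  ⇒  r_B = 10 − 7 = 3

rB=3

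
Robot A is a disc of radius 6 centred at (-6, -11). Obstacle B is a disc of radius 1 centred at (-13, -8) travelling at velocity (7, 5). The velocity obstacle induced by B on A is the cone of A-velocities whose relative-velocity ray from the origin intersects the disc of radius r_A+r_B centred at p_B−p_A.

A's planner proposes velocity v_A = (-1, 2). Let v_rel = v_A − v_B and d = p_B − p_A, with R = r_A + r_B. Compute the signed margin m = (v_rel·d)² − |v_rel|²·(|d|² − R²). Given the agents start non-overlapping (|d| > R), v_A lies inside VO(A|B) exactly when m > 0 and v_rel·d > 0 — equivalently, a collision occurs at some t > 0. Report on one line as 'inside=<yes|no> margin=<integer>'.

d = (-7, 3),  |d|² = 58;  R = 6+1 = 7,  c = 58−7² = 9
v_rel = (-8, -3),  |v_rel|² = 73;  v_rel·d = (-8)·(-7) + (-3)·(3) = 47
73·t² − 94·t + 9 = 0  ⇒  m = 47² − 73·9 = 1552
m = 1552 > 0,  v_rel·d = 47 > 0  ⇒  inside

inside=yes margin=1552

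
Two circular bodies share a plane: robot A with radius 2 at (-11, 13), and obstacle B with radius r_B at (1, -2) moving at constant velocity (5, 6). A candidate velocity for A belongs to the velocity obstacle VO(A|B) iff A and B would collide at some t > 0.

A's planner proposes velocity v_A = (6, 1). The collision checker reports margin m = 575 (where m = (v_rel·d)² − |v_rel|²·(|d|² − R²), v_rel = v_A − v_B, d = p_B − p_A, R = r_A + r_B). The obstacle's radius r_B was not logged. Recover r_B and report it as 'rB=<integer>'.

m = 575
d = (12, -15);  v_rel = (1, -5),  |v_rel|² = 26
v_rel×d = (1)·(-15) − (-5)·(12) = 45
since m = R²·26 − 45²:  R² = (2025 + 575) / 26 = 100
R = √100 = 10  ⇒  r_B = 10 − 2 = 8

rB=8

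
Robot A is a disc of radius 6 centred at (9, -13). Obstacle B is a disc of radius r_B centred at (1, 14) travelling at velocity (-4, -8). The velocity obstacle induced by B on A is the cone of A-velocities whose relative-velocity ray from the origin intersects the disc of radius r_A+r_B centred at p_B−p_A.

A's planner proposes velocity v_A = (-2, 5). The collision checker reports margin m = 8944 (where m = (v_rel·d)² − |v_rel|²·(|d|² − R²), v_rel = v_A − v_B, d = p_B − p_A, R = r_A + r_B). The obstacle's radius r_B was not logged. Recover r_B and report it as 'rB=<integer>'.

m = 8944
d = (-8, 27);  v_rel = (2, 13),  |v_rel|² = 173
v_rel×d = (2)·(27) − (13)·(-8) = 158
since m = R²·173 − 158²:  R² = (24964 + 8944) / 173 = 196
R = √196 = 14  ⇒  r_B = 14 − 6 = 8

rB=8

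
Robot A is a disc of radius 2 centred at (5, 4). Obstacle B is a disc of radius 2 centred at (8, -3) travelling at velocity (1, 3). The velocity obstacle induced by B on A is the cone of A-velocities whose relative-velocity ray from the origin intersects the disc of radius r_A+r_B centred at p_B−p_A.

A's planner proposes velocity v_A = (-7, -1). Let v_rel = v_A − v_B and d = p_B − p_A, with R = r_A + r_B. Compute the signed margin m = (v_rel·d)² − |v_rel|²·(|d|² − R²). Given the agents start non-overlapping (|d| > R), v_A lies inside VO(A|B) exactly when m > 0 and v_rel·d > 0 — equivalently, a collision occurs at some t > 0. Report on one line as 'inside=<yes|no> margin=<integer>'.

d = (3, -7),  |d|² = 58;  R = 2+2 = 4,  c = 58−4² = 42
v_rel = (-8, -4),  |v_rel|² = 80;  v_rel·d = (-8)·(3) + (-4)·(-7) = 4
80·t² − 8·t + 42 = 0  ⇒  m = 4² − 80·42 = -3344
m = -3344 < 0,  v_rel·d = 4 > 0  ⇒  outside

inside=no margin=-3344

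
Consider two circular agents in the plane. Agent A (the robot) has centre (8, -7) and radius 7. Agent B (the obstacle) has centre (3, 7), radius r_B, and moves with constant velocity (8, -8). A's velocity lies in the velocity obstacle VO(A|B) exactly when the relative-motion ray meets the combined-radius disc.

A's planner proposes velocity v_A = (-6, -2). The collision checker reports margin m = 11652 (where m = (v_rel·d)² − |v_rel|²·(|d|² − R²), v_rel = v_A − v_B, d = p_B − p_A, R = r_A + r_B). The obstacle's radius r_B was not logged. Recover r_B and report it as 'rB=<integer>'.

m = 11652
d = (-5, 14);  v_rel = (-14, 6),  |v_rel|² = 232
v_rel×d = (-14)·(14) − (6)·(-5) = -166
since m = R²·232 − (-166)²:  R² = (27556 + 11652) / 232 = 169
R = √169 = 13  ⇒  r_B = 13 − 7 = 6

rB=6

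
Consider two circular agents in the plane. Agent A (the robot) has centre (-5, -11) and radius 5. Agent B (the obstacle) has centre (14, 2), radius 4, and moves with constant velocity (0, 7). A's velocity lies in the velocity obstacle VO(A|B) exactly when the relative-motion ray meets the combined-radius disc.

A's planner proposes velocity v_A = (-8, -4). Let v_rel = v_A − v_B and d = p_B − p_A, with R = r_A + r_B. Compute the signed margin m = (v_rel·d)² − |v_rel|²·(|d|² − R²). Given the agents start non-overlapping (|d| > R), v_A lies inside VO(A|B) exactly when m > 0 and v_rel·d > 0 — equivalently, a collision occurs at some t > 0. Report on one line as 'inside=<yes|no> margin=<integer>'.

d = (19, 13),  |d|² = 530;  R = 5+4 = 9,  c = 530−9² = 449
v_rel = (-8, -11),  |v_rel|² = 185;  v_rel·d = (-8)·(19) + (-11)·(13) = -295
185·t² + 590·t + 449 = 0  ⇒  m = (-295)² − 185·449 = 3960
m = 3960 > 0,  v_rel·d = -295 < 0  ⇒  outside

inside=no margin=3960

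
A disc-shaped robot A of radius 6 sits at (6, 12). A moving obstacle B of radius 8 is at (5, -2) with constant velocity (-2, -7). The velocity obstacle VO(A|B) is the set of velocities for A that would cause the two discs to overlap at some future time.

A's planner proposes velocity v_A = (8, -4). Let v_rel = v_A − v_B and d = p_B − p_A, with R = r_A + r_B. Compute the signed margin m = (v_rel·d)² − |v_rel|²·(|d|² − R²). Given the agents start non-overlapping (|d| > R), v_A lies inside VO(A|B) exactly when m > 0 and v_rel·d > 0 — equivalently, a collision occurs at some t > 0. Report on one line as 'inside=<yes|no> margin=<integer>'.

d = (-1, -14),  |d|² = 197;  R = 6+8 = 14,  c = 197−14² = 1
v_rel = (10, 3),  |v_rel|² = 109;  v_rel·d = (10)·(-1) + (3)·(-14) = -52
109·t² + 104·t + 1 = 0  ⇒  m = (-52)² − 109·1 = 2595
m = 2595 > 0,  v_rel·d = -52 < 0  ⇒  outside

inside=no margin=2595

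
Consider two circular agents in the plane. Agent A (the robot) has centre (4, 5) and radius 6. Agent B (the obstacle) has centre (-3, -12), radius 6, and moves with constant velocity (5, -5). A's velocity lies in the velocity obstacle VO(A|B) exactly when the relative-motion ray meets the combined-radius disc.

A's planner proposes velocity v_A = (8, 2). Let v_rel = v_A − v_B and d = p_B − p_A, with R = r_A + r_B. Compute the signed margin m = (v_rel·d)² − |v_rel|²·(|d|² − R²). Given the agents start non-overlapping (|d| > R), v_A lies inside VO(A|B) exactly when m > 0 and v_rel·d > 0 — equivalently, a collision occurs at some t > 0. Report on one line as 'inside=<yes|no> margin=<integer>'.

d = (-7, -17),  |d|² = 338;  R = 6+6 = 12,  c = 338−12² = 194
v_rel = (3, 7),  |v_rel|² = 58;  v_rel·d = (3)·(-7) + (7)·(-17) = -140
58·t² + 280·t + 194 = 0  ⇒  m = (-140)² − 58·194 = 8348
m = 8348 > 0,  v_rel·d = -140 < 0  ⇒  outside

inside=no margin=8348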